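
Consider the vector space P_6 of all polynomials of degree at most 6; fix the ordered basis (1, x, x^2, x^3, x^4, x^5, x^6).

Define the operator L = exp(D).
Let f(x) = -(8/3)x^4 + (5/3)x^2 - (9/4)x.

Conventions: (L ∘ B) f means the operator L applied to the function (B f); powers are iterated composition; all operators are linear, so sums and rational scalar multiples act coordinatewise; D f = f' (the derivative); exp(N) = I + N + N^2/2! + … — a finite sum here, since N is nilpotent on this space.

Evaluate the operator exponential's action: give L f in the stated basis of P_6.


the result is g(x) = -(8/3)x^4 - (32/3)x^3 - (43/3)x^2 - (115/12)x - 13/4

order-1 term: -(32/3)x^3 + (10/3)x - 9/4
order-2 term: -16x^2 + 5/3
order-3 term: -(32/3)x
order-4 term: -8/3
the series for exp(D) f terminates at order 4
exp(D) f = -(8/3)x^4 - (32/3)x^3 - (43/3)x^2 - (115/12)x - 13/4


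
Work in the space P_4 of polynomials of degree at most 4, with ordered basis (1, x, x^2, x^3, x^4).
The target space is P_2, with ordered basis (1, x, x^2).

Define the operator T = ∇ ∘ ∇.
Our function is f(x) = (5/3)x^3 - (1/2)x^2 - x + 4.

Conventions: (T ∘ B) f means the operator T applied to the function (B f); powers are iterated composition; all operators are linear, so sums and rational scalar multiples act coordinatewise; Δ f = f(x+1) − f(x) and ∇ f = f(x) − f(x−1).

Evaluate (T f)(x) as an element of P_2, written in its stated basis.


the result is g(x) = 10x - 11

∇ f = 5x^2 - 6x + 7/6
∇ ∇ f = 10x - 11


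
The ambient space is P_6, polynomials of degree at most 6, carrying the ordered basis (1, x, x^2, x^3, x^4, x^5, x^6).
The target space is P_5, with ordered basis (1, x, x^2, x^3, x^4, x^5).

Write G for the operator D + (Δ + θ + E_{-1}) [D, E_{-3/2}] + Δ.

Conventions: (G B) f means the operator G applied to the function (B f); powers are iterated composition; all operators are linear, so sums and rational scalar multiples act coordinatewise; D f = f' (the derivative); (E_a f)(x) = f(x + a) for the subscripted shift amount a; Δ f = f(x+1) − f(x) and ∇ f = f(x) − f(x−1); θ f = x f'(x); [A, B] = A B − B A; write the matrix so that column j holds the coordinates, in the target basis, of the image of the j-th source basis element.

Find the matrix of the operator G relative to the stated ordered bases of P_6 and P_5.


the matrix is [[0, 2, 1, 1, 1, 1, 1]; [0, 0, 4, 3, 4, 5, 6]; [0, 0, 0, 6, 6, 10, 15]; [0, 0, 0, 0, 8, 10, 20]; [0, 0, 0, 0, 0, 10, 15]; [0, 0, 0, 0, 0, 0, 12]] (rows listed top to bottom)

image of 1: 0
image of x: 2
image of x^2: 4x + 1
image of x^3: 6x^2 + 3x + 1
image of x^4: 8x^3 + 6x^2 + 4x + 1
image of x^5: 10x^4 + 10x^3 + 10x^2 + 5x + 1
image of x^6: 12x^5 + 15x^4 + 20x^3 + 15x^2 + 6x + 1
each image's coordinates form column j of the matrix


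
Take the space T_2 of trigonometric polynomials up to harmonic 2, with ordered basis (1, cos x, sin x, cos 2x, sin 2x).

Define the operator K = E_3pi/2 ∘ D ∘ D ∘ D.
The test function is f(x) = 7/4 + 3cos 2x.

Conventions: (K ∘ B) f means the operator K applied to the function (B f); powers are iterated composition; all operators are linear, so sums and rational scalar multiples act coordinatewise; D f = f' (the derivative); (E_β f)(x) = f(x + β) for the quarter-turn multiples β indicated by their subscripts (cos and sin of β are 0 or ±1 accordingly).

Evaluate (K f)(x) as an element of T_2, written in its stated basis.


the image equals g(x) = -24sin 2x

D f = -6sin 2x
D D f = -12cos 2x
D D D f = 24sin 2x
E_3pi/2 (D ∘ D) D f = -24sin 2x


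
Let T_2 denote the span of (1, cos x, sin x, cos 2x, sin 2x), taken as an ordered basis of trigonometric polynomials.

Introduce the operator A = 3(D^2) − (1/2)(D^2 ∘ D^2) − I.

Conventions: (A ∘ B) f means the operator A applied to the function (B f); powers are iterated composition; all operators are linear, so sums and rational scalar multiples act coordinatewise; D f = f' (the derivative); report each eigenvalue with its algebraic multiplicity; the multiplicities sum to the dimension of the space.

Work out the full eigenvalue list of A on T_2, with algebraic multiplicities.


image of 1: -1
image of cos x: -(9/2)cos x
image of sin x: -(9/2)sin x
image of cos 2x: -21cos 2x
image of sin 2x: -21sin 2x
the matrix is diagonal; its diagonal is (-1, -9/2, -9/2, -21, -21)
for a triangular matrix the eigenvalues are the diagonal entries, with algebraic multiplicity their repetition count

λ = -21 (multiplicity 2), λ = -9/2 (multiplicity 2), λ = -1 (multiplicity 1)


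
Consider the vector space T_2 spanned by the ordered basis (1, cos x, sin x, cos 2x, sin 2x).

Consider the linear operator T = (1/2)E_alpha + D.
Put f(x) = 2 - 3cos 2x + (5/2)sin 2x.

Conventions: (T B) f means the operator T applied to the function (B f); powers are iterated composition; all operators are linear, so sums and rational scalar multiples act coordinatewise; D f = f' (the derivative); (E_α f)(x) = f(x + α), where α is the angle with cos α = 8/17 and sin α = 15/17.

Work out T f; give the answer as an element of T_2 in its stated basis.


E_alpha f = 2 + (1083/289)cos 2x + (635/578)sin 2x
((1/2)E_alpha) f = 1 + (1083/578)cos 2x + (635/1156)sin 2x
D f = 5cos 2x + 6sin 2x
((1/2)E_alpha + D) f = 1 + (3973/578)cos 2x + (7571/1156)sin 2x

the image equals g(x) = 1 + (3973/578)cos 2x + (7571/1156)sin 2x


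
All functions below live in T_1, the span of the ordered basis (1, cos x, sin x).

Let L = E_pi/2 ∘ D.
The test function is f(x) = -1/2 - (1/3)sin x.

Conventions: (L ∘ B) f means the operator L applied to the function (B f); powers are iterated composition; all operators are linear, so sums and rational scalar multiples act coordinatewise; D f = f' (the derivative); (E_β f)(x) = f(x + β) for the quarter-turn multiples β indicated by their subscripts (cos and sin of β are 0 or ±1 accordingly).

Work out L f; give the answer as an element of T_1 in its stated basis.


g(x) = (1/3)sin x

D f = -(1/3)cos x
E_pi/2 D f = (1/3)sin x


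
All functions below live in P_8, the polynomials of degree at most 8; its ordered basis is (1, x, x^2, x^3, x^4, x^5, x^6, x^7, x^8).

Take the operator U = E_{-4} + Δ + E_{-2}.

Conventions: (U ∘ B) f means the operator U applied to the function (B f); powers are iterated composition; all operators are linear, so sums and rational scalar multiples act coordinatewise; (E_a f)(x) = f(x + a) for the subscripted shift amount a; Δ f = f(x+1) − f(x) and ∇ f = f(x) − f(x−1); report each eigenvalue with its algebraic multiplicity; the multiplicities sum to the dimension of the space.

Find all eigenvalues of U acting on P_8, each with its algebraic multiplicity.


image of 1: 2
image of x: 2x - 5
image of x^2: 2x^2 - 10x + 21
image of x^3: 2x^3 - 15x^2 + 63x - 71
image of x^4: 2x^4 - 20x^3 + 126x^2 - 284x + 273
image of x^5: 2x^5 - 25x^4 + 210x^3 - 710x^2 + 1365x - 1055
image of x^6: 2x^6 - 30x^5 + 315x^4 - 1420x^3 + 4095x^2 - 6330x + 4161
image of x^7: 2x^7 - 35x^6 + 441x^5 - 2485x^4 + 9555x^3 - 22155x^2 + 29127x - 16511
image of x^8: 2x^8 - 40x^7 + 588x^6 - 3976x^5 + 19110x^4 - 59080x^3 + 116508x^2 - 132088x + 65793
the matrix is upper triangular; its diagonal is (2, 2, 2, 2, 2, 2, 2, 2, 2)
for a triangular matrix the eigenvalues are the diagonal entries, with algebraic multiplicity their repetition count

λ = 2 (multiplicity 9)


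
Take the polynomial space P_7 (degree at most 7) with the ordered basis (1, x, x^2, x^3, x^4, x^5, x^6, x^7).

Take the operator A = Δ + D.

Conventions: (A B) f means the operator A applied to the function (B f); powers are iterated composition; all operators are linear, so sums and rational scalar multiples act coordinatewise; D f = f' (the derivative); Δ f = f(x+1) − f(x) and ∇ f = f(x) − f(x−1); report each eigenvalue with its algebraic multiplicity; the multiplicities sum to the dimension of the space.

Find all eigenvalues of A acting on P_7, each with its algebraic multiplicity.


λ = 0 (multiplicity 8)

image of 1: 0
image of x: 2
image of x^2: 4x + 1
image of x^3: 6x^2 + 3x + 1
image of x^4: 8x^3 + 6x^2 + 4x + 1
image of x^5: 10x^4 + 10x^3 + 10x^2 + 5x + 1
image of x^6: 12x^5 + 15x^4 + 20x^3 + 15x^2 + 6x + 1
image of x^7: 14x^6 + 21x^5 + 35x^4 + 35x^3 + 21x^2 + 7x + 1
the matrix is upper triangular; its diagonal is (0, 0, 0, 0, 0, 0, 0, 0)
for a triangular matrix the eigenvalues are the diagonal entries, with algebraic multiplicity their repetition count


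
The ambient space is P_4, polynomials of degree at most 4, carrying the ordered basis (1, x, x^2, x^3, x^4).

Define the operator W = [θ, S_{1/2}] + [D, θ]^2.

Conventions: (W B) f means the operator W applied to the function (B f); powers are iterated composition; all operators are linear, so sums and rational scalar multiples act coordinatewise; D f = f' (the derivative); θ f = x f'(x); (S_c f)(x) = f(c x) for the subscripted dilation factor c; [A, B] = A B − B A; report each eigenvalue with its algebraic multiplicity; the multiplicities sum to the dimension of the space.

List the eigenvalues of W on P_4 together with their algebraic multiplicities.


λ = 0 (multiplicity 5)

image of 1: 0
image of x: 0
image of x^2: 2
image of x^3: 6x
image of x^4: 12x^2
the matrix is upper triangular; its diagonal is (0, 0, 0, 0, 0)
for a triangular matrix the eigenvalues are the diagonal entries, with algebraic multiplicity their repetition count


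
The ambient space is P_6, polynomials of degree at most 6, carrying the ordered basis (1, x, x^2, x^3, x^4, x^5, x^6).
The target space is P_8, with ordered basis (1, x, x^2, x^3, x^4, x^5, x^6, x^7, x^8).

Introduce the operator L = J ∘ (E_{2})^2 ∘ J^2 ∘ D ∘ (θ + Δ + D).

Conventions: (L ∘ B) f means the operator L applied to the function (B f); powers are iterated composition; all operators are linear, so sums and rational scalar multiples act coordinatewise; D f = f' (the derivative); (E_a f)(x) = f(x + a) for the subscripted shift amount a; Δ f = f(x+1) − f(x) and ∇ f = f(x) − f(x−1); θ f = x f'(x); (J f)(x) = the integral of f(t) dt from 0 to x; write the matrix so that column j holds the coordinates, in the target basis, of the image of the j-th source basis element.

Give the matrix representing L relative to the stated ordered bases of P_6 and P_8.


image of 1: 0
image of x: (1/6)x^3 + 2x^2 + 8x
image of x^2: (1/6)x^4 + (10/3)x^3 + 24x^2 + (224/3)x
image of x^3: (3/20)x^5 + (7/2)x^4 + (65/2)x^3 + 150x^2 + 344x
image of x^4: (2/15)x^6 + (18/5)x^5 + (81/2)x^4 + (730/3)x^3 + 824x^2 + (7456/5)x
image of x^5: (5/42)x^7 + (11/3)x^6 + (97/2)x^5 + (715/2)x^4 + (3175/2)x^3 + 4250x^2 + (19064/3)x
image of x^6: (3/28)x^8 + (26/7)x^7 + (113/2)x^6 + 493x^5 + (10805/4)x^4 + 9525x^3 + 21124x^2 + (188688/7)x
each image's coordinates form column j of the matrix

the matrix is [[0, 0, 0, 0, 0, 0, 0]; [0, 8, 224/3, 344, 7456/5, 19064/3, 188688/7]; [0, 2, 24, 150, 824, 4250, 21124]; [0, 1/6, 10/3, 65/2, 730/3, 3175/2, 9525]; [0, 0, 1/6, 7/2, 81/2, 715/2, 10805/4]; [0, 0, 0, 3/20, 18/5, 97/2, 493]; [0, 0, 0, 0, 2/15, 11/3, 113/2]; [0, 0, 0, 0, 0, 5/42, 26/7]; [0, 0, 0, 0, 0, 0, 3/28]] (rows listed top to bottom)


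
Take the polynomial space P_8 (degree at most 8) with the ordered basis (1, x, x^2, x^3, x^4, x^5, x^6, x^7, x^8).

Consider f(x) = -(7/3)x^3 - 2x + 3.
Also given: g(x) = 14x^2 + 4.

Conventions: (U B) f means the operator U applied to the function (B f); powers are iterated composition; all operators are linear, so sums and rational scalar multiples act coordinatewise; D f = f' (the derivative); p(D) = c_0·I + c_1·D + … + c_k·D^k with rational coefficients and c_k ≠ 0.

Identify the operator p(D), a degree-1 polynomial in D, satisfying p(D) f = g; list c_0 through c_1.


D^0 f = -(7/3)x^3 - 2x + 3
D^1 f = -7x^2 - 2
matching coefficients of g against c_0 f + c_1 Df + … from the top degree down determines the c_i
solution: c_0 = 0, c_1 = -2

p(D) = -2·D, i.e. c_0 = 0, c_1 = -2


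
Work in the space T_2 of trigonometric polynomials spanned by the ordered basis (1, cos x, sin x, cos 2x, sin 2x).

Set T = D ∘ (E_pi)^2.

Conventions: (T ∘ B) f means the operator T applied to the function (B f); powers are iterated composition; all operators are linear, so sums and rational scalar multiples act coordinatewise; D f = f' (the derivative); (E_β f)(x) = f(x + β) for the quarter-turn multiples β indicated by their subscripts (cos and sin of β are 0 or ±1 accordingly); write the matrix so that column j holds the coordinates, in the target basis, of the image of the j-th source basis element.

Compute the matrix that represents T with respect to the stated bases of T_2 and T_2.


image of 1: 0
image of cos x: -sin x
image of sin x: cos x
image of cos 2x: -2sin 2x
image of sin 2x: 2cos 2x
each image's coordinates form column j of the matrix

the matrix is [[0, 0, 0, 0, 0]; [0, 0, 1, 0, 0]; [0, -1, 0, 0, 0]; [0, 0, 0, 0, 2]; [0, 0, 0, -2, 0]] (rows listed top to bottom)


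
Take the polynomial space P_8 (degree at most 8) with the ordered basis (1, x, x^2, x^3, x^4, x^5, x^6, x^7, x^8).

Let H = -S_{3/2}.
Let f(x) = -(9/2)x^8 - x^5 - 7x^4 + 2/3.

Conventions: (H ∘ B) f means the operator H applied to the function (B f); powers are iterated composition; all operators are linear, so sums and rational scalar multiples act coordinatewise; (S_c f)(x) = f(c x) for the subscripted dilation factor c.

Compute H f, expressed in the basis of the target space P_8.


g(x) = (59049/512)x^8 + (243/32)x^5 + (567/16)x^4 - 2/3

S_{3/2} f = -(59049/512)x^8 - (243/32)x^5 - (567/16)x^4 + 2/3
(-S_{3/2}) f = (59049/512)x^8 + (243/32)x^5 + (567/16)x^4 - 2/3


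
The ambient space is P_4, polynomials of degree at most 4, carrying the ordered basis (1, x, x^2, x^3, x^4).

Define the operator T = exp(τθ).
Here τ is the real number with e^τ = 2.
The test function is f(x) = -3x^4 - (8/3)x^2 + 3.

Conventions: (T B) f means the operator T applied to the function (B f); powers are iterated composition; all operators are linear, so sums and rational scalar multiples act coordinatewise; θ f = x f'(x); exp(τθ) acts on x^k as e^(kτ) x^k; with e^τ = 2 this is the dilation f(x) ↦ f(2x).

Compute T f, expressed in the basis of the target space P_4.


exp(τθ) x^k = e^(kτ) x^k; with e^τ = 2 this sends x^k to 2^k x^k
x^2 ↦ 4 x^2
x^4 ↦ 16 x^4
applying this coordinatewise to f: exp(τθ) f = -48x^4 - (32/3)x^2 + 3

the result is g(x) = -48x^4 - (32/3)x^2 + 3


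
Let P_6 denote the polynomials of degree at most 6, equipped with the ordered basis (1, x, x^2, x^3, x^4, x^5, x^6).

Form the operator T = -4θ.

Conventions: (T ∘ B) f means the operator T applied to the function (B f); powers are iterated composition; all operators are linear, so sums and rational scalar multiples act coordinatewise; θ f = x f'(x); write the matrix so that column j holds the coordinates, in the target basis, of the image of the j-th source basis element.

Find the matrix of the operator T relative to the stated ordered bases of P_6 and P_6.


image of 1: 0
image of x: -4x
image of x^2: -8x^2
image of x^3: -12x^3
image of x^4: -16x^4
image of x^5: -20x^5
image of x^6: -24x^6
each image's coordinates form column j of the matrix

the matrix is [[0, 0, 0, 0, 0, 0, 0]; [0, -4, 0, 0, 0, 0, 0]; [0, 0, -8, 0, 0, 0, 0]; [0, 0, 0, -12, 0, 0, 0]; [0, 0, 0, 0, -16, 0, 0]; [0, 0, 0, 0, 0, -20, 0]; [0, 0, 0, 0, 0, 0, -24]] (rows listed top to bottom)


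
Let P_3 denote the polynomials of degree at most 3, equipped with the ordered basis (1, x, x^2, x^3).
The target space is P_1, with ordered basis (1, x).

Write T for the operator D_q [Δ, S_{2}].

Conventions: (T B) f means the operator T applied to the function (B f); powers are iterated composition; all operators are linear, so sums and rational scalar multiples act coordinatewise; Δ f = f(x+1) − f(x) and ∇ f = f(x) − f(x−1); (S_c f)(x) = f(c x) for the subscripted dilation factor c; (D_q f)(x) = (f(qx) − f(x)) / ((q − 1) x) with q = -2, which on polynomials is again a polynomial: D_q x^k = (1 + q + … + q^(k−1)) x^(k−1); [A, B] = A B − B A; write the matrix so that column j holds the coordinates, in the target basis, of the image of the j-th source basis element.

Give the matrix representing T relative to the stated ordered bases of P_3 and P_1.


the matrix is [[0, 0, 4, 18]; [0, 0, 0, -12]] (rows listed top to bottom)

image of 1: 0
image of x: 0
image of x^2: 4
image of x^3: -12x + 18
each image's coordinates form column j of the matrix


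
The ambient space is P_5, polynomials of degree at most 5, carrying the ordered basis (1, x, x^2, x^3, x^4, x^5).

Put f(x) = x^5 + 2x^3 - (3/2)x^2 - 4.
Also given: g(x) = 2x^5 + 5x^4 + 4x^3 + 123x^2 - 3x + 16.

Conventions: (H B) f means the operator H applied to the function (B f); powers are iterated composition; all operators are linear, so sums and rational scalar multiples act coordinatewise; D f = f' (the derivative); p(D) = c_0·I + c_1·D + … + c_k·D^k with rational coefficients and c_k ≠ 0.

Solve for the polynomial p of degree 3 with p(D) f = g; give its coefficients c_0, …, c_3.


p(D) = 2·I + D + 2·D^3, i.e. c_0 = 2, c_1 = 1, c_2 = 0, c_3 = 2

D^0 f = x^5 + 2x^3 - (3/2)x^2 - 4
D^1 f = 5x^4 + 6x^2 - 3x
D^2 f = 20x^3 + 12x - 3
D^3 f = 60x^2 + 12
matching coefficients of g against c_0 f + c_1 Df + … from the top degree down determines the c_i
solution: c_0 = 2, c_1 = 1, c_2 = 0, c_3 = 2


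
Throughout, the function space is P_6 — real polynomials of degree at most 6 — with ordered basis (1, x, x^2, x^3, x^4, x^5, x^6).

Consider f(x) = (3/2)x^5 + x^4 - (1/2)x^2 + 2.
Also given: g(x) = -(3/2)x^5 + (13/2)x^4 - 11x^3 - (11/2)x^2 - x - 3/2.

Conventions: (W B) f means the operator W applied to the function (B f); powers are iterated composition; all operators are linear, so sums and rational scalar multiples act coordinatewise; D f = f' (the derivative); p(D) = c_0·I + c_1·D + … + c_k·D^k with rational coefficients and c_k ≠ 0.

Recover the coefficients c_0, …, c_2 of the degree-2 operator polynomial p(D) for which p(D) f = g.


c_0 = -1, c_1 = 1, c_2 = -1/2

D^0 f = (3/2)x^5 + x^4 - (1/2)x^2 + 2
D^1 f = (15/2)x^4 + 4x^3 - x
D^2 f = 30x^3 + 12x^2 - 1
matching coefficients of g against c_0 f + c_1 Df + … from the top degree down determines the c_i
solution: c_0 = -1, c_1 = 1, c_2 = -1/2


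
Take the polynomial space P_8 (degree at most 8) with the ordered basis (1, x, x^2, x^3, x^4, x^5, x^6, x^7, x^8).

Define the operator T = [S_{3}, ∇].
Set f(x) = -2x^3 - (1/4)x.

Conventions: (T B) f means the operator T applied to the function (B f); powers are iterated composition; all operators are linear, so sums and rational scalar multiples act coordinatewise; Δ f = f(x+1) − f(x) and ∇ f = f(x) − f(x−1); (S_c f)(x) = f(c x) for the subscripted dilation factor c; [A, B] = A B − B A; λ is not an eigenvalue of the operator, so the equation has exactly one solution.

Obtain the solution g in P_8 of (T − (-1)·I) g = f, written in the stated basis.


the result is g(x) = -2x^3 - 108x^2 - (4609/4)x - 2985/2

write g with unknown coordinates in the stated basis and equate coefficients in (T − (-1)·I) g = f
solving from the highest basis element down gives g = -2x^3 - 108x^2 - (4609/4)x - 2985/2
check: T g = 108x^2 + 1152x + 2985/2
so T g − (-1)·g = -2x^3 - (1/4)x = f ✓


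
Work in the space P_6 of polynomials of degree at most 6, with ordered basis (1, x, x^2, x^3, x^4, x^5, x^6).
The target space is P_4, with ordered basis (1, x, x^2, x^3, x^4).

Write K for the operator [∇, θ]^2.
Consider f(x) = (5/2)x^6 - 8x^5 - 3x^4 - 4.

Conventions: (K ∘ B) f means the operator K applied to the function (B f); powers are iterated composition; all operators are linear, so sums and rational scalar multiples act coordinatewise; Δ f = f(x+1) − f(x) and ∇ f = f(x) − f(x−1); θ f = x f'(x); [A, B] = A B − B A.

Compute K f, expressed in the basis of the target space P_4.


g(x) = 75x^4 - 760x^3 + 2724x^2 - 4176x + 2336

θ f = 15x^6 - 40x^5 - 12x^4
∇ θ f = 90x^5 - 425x^4 + 652x^3 - 553x^2 + 242x - 43
∇ f = 15x^5 - (155/2)x^4 + 118x^3 - (199/2)x^2 + 43x - 15/2
θ ∇ f = 75x^5 - 310x^4 + 354x^3 - 199x^2 + 43x
[∇, θ] f = 15x^5 - 115x^4 + 298x^3 - 354x^2 + 199x - 43
θ [∇, θ] f = 75x^5 - 460x^4 + 894x^3 - 708x^2 + 199x
∇ θ [∇, θ] f = 375x^4 - 2590x^3 + 6192x^2 - 6313x + 2336
∇ [∇, θ] f = 75x^4 - 610x^3 + 1734x^2 - 2137x + 981
θ ∇ [∇, θ] f = 300x^4 - 1830x^3 + 3468x^2 - 2137x
[∇, θ] [∇, θ] f = 75x^4 - 760x^3 + 2724x^2 - 4176x + 2336


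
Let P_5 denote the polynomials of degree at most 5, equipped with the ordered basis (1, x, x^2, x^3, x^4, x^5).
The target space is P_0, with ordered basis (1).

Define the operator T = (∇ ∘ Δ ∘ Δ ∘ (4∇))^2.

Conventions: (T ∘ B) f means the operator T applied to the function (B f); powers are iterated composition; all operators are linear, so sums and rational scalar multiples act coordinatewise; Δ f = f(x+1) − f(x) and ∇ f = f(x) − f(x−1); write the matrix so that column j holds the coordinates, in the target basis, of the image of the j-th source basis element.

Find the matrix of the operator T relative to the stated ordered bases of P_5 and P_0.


image of 1: 0
image of x: 0
image of x^2: 0
image of x^3: 0
image of x^4: 0
image of x^5: 0
each image's coordinates form column j of the matrix

the matrix is [[0, 0, 0, 0, 0, 0]] (rows listed top to bottom)


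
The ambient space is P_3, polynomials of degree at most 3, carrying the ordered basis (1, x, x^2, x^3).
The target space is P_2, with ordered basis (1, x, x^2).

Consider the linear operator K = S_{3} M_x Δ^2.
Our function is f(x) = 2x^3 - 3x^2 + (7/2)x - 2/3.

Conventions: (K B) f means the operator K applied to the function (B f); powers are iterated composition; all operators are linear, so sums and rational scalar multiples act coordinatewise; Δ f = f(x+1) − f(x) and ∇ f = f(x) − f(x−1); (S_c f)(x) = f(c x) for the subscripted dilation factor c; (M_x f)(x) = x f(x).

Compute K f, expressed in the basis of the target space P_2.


Δ f = 6x^2 + 5/2
Δ Δ f = 12x + 6
M_x Δ^2 f = 12x^2 + 6x
S_{3} M_x Δ^2 f = 108x^2 + 18x

the result is g(x) = 108x^2 + 18x


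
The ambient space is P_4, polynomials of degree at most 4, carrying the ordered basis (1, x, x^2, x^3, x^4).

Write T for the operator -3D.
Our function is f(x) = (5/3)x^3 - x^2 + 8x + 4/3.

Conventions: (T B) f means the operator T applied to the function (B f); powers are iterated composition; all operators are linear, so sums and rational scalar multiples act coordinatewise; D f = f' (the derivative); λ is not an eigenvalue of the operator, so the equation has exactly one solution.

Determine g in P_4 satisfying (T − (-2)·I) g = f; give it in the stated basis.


write g with unknown coordinates in the stated basis and equate coefficients in (T − (-2)·I) g = f
solving from the highest basis element down gives g = (5/6)x^3 + (13/4)x^2 + (55/4)x + 511/24
check: T g = -(15/2)x^2 - (39/2)x - 165/4
so T g − (-2)·g = (5/3)x^3 - x^2 + 8x + 4/3 = f ✓

g(x) = (5/6)x^3 + (13/4)x^2 + (55/4)x + 511/24


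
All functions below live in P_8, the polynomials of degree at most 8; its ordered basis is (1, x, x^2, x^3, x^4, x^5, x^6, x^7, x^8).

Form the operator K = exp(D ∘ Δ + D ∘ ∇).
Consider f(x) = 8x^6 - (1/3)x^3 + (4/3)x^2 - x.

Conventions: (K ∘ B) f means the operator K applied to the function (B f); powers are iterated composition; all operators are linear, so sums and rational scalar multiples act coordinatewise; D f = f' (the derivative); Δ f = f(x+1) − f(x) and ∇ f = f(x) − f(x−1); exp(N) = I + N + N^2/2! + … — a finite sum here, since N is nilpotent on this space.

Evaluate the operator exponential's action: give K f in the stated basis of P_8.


g(x) = 8x^6 + 480x^4 - (1/3)x^3 + (20164/3)x^2 - 5x + 34864/3

order-1 term: 480x^4 + 960x^2 - 4x + 304/3
order-2 term: 5760x^2 + 3840
order-3 term: 7680
the series for exp(D ∘ Δ + D ∘ ∇) f terminates at order 3
exp(D ∘ Δ + D ∘ ∇) f = 8x^6 + 480x^4 - (1/3)x^3 + (20164/3)x^2 - 5x + 34864/3


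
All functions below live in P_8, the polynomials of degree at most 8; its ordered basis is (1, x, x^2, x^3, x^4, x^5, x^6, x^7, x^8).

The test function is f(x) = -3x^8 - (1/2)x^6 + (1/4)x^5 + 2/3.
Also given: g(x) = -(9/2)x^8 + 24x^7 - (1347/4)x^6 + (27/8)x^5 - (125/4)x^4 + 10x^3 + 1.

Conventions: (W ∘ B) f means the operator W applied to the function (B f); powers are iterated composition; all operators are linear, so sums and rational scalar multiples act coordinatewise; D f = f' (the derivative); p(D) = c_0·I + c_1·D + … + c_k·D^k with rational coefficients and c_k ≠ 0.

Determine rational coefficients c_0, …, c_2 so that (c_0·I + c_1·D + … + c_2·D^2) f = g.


D^0 f = -3x^8 - (1/2)x^6 + (1/4)x^5 + 2/3
D^1 f = -24x^7 - 3x^5 + (5/4)x^4
D^2 f = -168x^6 - 15x^4 + 5x^3
matching coefficients of g against c_0 f + c_1 Df + … from the top degree down determines the c_i
solution: c_0 = 3/2, c_1 = -1, c_2 = 2

p(D) = (3/2)·I − D + 2·D^2, i.e. c_0 = 3/2, c_1 = -1, c_2 = 2


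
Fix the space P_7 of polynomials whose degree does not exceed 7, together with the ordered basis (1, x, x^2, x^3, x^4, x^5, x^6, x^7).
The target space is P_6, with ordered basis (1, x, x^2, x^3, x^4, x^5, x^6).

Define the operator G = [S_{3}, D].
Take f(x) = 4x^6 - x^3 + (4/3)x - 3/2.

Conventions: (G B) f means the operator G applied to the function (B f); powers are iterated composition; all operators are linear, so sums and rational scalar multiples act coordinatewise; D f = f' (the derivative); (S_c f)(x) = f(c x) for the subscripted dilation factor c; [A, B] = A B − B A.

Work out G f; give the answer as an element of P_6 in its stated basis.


the image equals g(x) = -11664x^5 + 54x^2 - 8/3

D f = 24x^5 - 3x^2 + 4/3
S_{3} D f = 5832x^5 - 27x^2 + 4/3
S_{3} f = 2916x^6 - 27x^3 + 4x - 3/2
D S_{3} f = 17496x^5 - 81x^2 + 4
[S_{3}, D] f = -11664x^5 + 54x^2 - 8/3


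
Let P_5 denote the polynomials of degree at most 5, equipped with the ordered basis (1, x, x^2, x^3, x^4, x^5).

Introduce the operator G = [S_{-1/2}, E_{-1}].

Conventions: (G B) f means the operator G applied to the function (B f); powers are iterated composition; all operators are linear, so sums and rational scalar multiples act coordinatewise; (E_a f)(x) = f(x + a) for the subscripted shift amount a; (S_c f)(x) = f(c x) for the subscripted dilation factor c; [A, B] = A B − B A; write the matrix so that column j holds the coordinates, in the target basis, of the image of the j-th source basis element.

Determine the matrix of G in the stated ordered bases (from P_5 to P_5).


the matrix is [[0, -3/2, 3/4, -9/8, 15/16, -33/32]; [0, 0, 3/2, -9/8, 9/4, -75/32]; [0, 0, 0, -9/8, 9/8, -45/16]; [0, 0, 0, 0, 3/4, -15/16]; [0, 0, 0, 0, 0, -15/32]; [0, 0, 0, 0, 0, 0]] (rows listed top to bottom)

image of 1: 0
image of x: -3/2
image of x^2: (3/2)x + 3/4
image of x^3: -(9/8)x^2 - (9/8)x - 9/8
image of x^4: (3/4)x^3 + (9/8)x^2 + (9/4)x + 15/16
image of x^5: -(15/32)x^4 - (15/16)x^3 - (45/16)x^2 - (75/32)x - 33/32
each image's coordinates form column j of the matrix


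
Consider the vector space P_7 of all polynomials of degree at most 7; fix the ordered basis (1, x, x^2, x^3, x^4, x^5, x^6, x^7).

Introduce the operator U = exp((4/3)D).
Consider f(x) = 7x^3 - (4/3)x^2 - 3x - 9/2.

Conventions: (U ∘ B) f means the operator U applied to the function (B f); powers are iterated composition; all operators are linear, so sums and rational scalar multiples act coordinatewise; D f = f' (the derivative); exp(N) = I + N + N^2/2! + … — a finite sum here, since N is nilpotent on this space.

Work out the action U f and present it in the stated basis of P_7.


order-1 term: 28x^2 - (32/9)x - 4
order-2 term: (112/3)x - 64/27
order-3 term: 448/27
the series for exp((4/3)D) f terminates at order 3
exp((4/3)D) f = 7x^3 + (80/3)x^2 + (277/9)x + 103/18

the image equals g(x) = 7x^3 + (80/3)x^2 + (277/9)x + 103/18


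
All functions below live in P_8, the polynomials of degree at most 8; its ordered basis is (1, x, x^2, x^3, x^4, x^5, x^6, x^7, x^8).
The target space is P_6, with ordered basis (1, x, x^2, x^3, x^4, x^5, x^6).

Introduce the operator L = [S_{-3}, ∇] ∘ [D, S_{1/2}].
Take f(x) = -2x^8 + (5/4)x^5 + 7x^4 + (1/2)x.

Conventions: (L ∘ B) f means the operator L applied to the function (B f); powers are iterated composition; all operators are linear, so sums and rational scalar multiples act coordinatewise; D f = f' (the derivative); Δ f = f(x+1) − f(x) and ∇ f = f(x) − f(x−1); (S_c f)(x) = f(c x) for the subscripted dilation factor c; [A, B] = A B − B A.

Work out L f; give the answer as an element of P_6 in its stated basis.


the result is g(x) = (5103/4)x^6 - (5103/2)x^5 + (19845/4)x^4 - (37125/8)x^3 + (20871/8)x^2 - (6111/8)x + 577/8

S_{1/2} f = -(1/128)x^8 + (5/128)x^5 + (7/16)x^4 + (1/4)x
D S_{1/2} f = -(1/16)x^7 + (25/128)x^4 + (7/4)x^3 + 1/4
D f = -16x^7 + (25/4)x^4 + 28x^3 + 1/2
S_{1/2} D f = -(1/8)x^7 + (25/64)x^4 + (7/2)x^3 + 1/2
[D, S_{1/2}] f = (1/16)x^7 - (25/128)x^4 - (7/4)x^3 - 1/4
∇ [D, S_{1/2}] f = (7/16)x^6 - (21/16)x^5 + (35/16)x^4 - (95/32)x^3 - (177/64)x^2 + (129/32)x - 191/128
S_{-3} ∇ [D, S_{1/2}] f = (5103/16)x^6 + (5103/16)x^5 + (2835/16)x^4 + (2565/32)x^3 - (1593/64)x^2 - (387/32)x - 191/128
S_{-3} [D, S_{1/2}] f = -(2187/16)x^7 - (2025/128)x^4 + (189/4)x^3 - 1/4
∇ S_{-3} [D, S_{1/2}] f = -(15309/16)x^6 + (45927/16)x^5 - (76545/16)x^4 + (151065/32)x^3 - (168561/64)x^2 + (24057/32)x - 9423/128
[S_{-3}, ∇] [D, S_{1/2}] f = (5103/4)x^6 - (5103/2)x^5 + (19845/4)x^4 - (37125/8)x^3 + (20871/8)x^2 - (6111/8)x + 577/8


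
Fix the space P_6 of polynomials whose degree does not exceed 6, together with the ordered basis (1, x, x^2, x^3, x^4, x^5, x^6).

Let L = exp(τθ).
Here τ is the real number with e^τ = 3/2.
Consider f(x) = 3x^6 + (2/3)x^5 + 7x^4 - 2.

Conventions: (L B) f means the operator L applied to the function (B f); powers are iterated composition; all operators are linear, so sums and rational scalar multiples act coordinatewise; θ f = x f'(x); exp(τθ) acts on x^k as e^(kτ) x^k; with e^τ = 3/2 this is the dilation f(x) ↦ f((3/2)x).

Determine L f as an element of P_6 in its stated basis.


exp(τθ) x^k = e^(kτ) x^k; with e^τ = 3/2 this sends x^k to (3/2)^k x^k
x^4 ↦ 81/16 x^4
x^5 ↦ 243/32 x^5
x^6 ↦ 729/64 x^6
applying this coordinatewise to f: exp(τθ) f = (2187/64)x^6 + (81/16)x^5 + (567/16)x^4 - 2

g(x) = (2187/64)x^6 + (81/16)x^5 + (567/16)x^4 - 2


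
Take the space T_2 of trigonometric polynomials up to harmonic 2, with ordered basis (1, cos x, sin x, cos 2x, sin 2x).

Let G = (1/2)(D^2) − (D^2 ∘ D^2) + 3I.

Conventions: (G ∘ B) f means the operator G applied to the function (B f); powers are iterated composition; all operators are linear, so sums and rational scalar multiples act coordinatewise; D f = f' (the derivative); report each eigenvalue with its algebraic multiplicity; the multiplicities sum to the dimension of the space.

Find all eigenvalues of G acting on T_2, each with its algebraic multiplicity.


λ = -15 (multiplicity 2), λ = 3/2 (multiplicity 2), λ = 3 (multiplicity 1)

image of 1: 3
image of cos x: (3/2)cos x
image of sin x: (3/2)sin x
image of cos 2x: -15cos 2x
image of sin 2x: -15sin 2x
the matrix is diagonal; its diagonal is (3, 3/2, 3/2, -15, -15)
for a triangular matrix the eigenvalues are the diagonal entries, with algebraic multiplicity their repetition count


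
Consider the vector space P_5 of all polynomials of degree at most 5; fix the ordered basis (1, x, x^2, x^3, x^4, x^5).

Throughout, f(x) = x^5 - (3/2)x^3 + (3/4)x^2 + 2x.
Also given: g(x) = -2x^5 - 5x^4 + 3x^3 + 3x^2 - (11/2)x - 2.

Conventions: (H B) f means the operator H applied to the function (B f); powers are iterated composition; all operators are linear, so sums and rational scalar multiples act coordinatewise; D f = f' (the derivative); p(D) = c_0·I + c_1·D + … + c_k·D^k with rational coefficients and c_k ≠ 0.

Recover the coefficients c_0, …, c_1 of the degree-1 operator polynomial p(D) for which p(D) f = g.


D^0 f = x^5 - (3/2)x^3 + (3/4)x^2 + 2x
D^1 f = 5x^4 - (9/2)x^2 + (3/2)x + 2
matching coefficients of g against c_0 f + c_1 Df + … from the top degree down determines the c_i
solution: c_0 = -2, c_1 = -1

p(D) = -2·I − D, i.e. c_0 = -2, c_1 = -1


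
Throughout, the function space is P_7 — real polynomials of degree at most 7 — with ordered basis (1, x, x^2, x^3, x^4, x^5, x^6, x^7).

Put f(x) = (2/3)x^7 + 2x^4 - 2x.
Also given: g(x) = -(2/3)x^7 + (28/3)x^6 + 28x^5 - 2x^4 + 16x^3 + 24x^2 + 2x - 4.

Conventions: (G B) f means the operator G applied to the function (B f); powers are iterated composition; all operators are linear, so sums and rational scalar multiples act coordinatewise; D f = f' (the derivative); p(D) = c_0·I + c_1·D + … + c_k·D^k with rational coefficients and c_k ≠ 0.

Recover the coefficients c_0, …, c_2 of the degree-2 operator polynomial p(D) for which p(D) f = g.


D^0 f = (2/3)x^7 + 2x^4 - 2x
D^1 f = (14/3)x^6 + 8x^3 - 2
D^2 f = 28x^5 + 24x^2
matching coefficients of g against c_0 f + c_1 Df + … from the top degree down determines the c_i
solution: c_0 = -1, c_1 = 2, c_2 = 1

p(D) = -I + 2·D + D^2, i.e. c_0 = -1, c_1 = 2, c_2 = 1


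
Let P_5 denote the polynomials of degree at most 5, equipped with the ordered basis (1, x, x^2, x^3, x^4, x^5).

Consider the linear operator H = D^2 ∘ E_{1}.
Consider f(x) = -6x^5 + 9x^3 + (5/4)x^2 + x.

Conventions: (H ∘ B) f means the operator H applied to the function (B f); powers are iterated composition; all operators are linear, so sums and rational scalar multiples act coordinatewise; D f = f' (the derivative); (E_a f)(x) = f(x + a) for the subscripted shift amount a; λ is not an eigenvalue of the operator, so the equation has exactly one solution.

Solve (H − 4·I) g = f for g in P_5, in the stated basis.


the result is g(x) = (3/2)x^5 + (21/4)x^3 + (355/16)x^2 + (241/8)x + 847/32

write g with unknown coordinates in the stated basis and equate coefficients in (H − 4·I) g = f
solving from the highest basis element down gives g = (3/2)x^5 + (21/4)x^3 + (355/16)x^2 + (241/8)x + 847/32
check: H g = 30x^3 + 90x^2 + (243/2)x + 847/8
so H g − 4·g = -6x^5 + 9x^3 + (5/4)x^2 + x = f ✓


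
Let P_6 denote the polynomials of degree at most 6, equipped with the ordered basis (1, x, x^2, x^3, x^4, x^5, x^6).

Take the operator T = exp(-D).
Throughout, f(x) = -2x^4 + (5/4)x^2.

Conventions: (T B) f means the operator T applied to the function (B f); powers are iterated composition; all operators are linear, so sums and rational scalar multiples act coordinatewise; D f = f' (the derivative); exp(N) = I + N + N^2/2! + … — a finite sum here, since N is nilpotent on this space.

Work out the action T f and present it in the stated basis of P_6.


g(x) = -2x^4 + 8x^3 - (43/4)x^2 + (11/2)x - 3/4

order-1 term: 8x^3 - (5/2)x
order-2 term: -12x^2 + 5/4
order-3 term: 8x
order-4 term: -2
the series for exp(-D) f terminates at order 4
exp(-D) f = -2x^4 + 8x^3 - (43/4)x^2 + (11/2)x - 3/4


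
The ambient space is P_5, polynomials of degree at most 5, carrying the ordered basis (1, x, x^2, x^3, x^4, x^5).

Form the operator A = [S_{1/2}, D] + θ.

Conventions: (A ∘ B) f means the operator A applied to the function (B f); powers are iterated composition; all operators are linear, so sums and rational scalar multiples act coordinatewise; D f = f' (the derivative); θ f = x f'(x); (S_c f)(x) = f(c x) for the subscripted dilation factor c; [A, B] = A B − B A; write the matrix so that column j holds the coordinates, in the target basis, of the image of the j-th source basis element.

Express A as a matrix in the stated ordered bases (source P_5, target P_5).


image of 1: 0
image of x: x + 1/2
image of x^2: 2x^2 + (1/2)x
image of x^3: 3x^3 + (3/8)x^2
image of x^4: 4x^4 + (1/4)x^3
image of x^5: 5x^5 + (5/32)x^4
each image's coordinates form column j of the matrix

the matrix is [[0, 1/2, 0, 0, 0, 0]; [0, 1, 1/2, 0, 0, 0]; [0, 0, 2, 3/8, 0, 0]; [0, 0, 0, 3, 1/4, 0]; [0, 0, 0, 0, 4, 5/32]; [0, 0, 0, 0, 0, 5]] (rows listed top to bottom)


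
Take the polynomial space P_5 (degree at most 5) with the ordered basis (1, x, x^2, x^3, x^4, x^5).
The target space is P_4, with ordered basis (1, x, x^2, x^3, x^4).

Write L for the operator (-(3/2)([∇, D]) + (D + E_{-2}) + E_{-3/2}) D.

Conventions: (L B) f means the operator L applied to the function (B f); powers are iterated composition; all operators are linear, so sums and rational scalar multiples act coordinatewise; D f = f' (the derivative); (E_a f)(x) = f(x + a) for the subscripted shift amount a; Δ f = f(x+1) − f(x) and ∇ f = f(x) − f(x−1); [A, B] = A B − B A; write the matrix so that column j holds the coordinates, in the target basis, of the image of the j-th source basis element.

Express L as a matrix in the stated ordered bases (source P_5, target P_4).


the matrix is [[0, 2, -5, 75/4, -91/2, 1685/16]; [0, 0, 4, -15, 75, -455/2]; [0, 0, 0, 6, -30, 375/2]; [0, 0, 0, 0, 8, -50]; [0, 0, 0, 0, 0, 10]] (rows listed top to bottom)

image of 1: 0
image of x: 2
image of x^2: 4x - 5
image of x^3: 6x^2 - 15x + 75/4
image of x^4: 8x^3 - 30x^2 + 75x - 91/2
image of x^5: 10x^4 - 50x^3 + (375/2)x^2 - (455/2)x + 1685/16
each image's coordinates form column j of the matrix


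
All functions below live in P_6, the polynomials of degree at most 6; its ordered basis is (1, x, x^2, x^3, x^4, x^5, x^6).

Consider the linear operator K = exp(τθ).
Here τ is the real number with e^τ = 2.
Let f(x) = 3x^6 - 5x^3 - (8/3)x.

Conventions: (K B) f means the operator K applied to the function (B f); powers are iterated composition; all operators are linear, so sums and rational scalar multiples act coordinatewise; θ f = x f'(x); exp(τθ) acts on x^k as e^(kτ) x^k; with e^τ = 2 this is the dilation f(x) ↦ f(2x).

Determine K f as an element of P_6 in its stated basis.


exp(τθ) x^k = e^(kτ) x^k; with e^τ = 2 this sends x^k to 2^k x^k
x ↦ 2 x
x^3 ↦ 8 x^3
x^6 ↦ 64 x^6
applying this coordinatewise to f: exp(τθ) f = 192x^6 - 40x^3 - (16/3)x

the result is g(x) = 192x^6 - 40x^3 - (16/3)x


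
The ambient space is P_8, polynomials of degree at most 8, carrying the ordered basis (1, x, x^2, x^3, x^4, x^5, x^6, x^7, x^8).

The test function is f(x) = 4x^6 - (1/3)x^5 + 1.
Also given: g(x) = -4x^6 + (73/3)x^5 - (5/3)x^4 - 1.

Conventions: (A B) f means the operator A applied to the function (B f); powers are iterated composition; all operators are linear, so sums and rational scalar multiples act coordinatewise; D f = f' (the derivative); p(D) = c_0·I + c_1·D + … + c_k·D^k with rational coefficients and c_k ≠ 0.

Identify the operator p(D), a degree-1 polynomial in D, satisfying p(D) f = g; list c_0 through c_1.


p(D) = -I + D, i.e. c_0 = -1, c_1 = 1

D^0 f = 4x^6 - (1/3)x^5 + 1
D^1 f = 24x^5 - (5/3)x^4
matching coefficients of g against c_0 f + c_1 Df + … from the top degree down determines the c_i
solution: c_0 = -1, c_1 = 1


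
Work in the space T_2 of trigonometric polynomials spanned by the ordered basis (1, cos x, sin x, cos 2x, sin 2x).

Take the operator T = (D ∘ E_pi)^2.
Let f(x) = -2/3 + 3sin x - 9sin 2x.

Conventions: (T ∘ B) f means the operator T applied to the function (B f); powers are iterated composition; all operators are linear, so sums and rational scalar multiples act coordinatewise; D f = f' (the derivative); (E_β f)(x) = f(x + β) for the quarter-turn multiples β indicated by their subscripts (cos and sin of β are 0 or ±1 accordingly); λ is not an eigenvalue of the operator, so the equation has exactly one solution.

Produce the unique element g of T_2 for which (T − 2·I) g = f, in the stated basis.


write g with unknown coordinates in the stated basis and equate coefficients in (T − 2·I) g = f
solving from the highest basis element down gives g = 1/3 - sin x + (3/2)sin 2x
check: T g = sin x - 6sin 2x
so T g − 2·g = -2/3 + 3sin x - 9sin 2x = f ✓

g(x) = 1/3 - sin x + (3/2)sin 2x


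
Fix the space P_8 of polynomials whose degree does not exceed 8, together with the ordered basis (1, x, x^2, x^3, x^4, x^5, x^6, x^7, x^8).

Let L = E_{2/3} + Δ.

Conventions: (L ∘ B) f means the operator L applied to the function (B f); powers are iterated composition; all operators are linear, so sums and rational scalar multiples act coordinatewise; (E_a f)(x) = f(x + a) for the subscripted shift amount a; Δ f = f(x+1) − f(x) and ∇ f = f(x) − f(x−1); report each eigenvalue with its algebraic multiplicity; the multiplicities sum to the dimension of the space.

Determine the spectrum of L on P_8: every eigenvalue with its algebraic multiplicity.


image of 1: 1
image of x: x + 5/3
image of x^2: x^2 + (10/3)x + 13/9
image of x^3: x^3 + 5x^2 + (13/3)x + 35/27
image of x^4: x^4 + (20/3)x^3 + (26/3)x^2 + (140/27)x + 97/81
image of x^5: x^5 + (25/3)x^4 + (130/9)x^3 + (350/27)x^2 + (485/81)x + 275/243
image of x^6: x^6 + 10x^5 + (65/3)x^4 + (700/27)x^3 + (485/27)x^2 + (550/81)x + 793/729
image of x^7: x^7 + (35/3)x^6 + (91/3)x^5 + (1225/27)x^4 + (3395/81)x^3 + (1925/81)x^2 + (5551/729)x + 2315/2187
image of x^8: x^8 + (40/3)x^7 + (364/9)x^6 + (1960/27)x^5 + (6790/81)x^4 + (15400/243)x^3 + (22204/729)x^2 + (18520/2187)x + 6817/6561
the matrix is upper triangular; its diagonal is (1, 1, 1, 1, 1, 1, 1, 1, 1)
for a triangular matrix the eigenvalues are the diagonal entries, with algebraic multiplicity their repetition count

λ = 1 (multiplicity 9)
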